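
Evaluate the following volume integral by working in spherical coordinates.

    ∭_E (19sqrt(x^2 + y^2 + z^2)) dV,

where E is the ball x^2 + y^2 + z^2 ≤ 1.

In spherical coordinates, x = ρ sin(φ) cos(θ), y = ρ sin(φ) sin(θ), z = ρ cos(φ), and dV = ρ^2 sin(φ) dρ dφ dθ.

The integrand becomes 19ρ, so

    ∭_E (19sqrt(x^2 + y^2 + z^2)) dV = ∫_{0}^{2π} ∫_{0}^{π} ∫_{0}^{1} (19ρ) · ρ^2 sin(φ) dρ dφ dθ.

Inner (ρ): 19sin(φ)/4.
Middle (φ): 19/2.
Outer (θ): 19π.

Therefore the triple integral equals 19π.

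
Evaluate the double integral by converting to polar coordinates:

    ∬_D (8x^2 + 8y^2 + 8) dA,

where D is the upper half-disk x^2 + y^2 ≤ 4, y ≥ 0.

The region D is 0 ≤ r ≤ 2, 0 ≤ θ ≤ π in polar coordinates, where x = r cos(θ), y = r sin(θ), and dA = r dr dθ.

Under the substitution, the integrand becomes 8r^2 + 8, so

    ∬_D (8x^2 + 8y^2 + 8) dA = ∫_{0}^{π} ∫_{0}^{2} (8r^2 + 8) · r dr dθ.

Inner integral (in r): ∫_{0}^{2} (8r^2 + 8) · r dr = 48.

Outer integral (in θ): ∫_{0}^{π} (48) dθ = 48π.

Therefore ∬_D (8x^2 + 8y^2 + 8) dA = 48π.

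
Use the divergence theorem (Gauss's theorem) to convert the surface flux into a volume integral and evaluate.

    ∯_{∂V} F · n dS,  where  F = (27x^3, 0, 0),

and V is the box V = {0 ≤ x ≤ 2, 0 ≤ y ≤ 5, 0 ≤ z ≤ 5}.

By the divergence theorem,

    ∯_{∂V} F · n dS = ∭_V (∇ · F) dV.

Compute the divergence:
    ∇ · F = ∂F_x/∂x + ∂F_y/∂y + ∂F_z/∂z = 81x^2 + 0 + 0 = 81x^2.

V is a rectangular box, so dV = dx dy dz with 0 ≤ x ≤ 2, 0 ≤ y ≤ 5, 0 ≤ z ≤ 5.

Integrate (81x^2) over V as an iterated integral:

    ∭_V (∇·F) dV = ∫_0^{2} ∫_0^{5} ∫_0^{5} (81x^2) dz dy dx.

Inner (z from 0 to 5): 405x^2.
Middle (y from 0 to 5): 2025x^2.
Outer (x from 0 to 2): 5400.

Therefore ∯_{∂V} F · n dS = 5400.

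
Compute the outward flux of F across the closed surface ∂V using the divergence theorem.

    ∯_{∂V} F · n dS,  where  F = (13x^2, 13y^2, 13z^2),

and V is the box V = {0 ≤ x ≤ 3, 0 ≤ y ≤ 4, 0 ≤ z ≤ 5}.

By the divergence theorem,

    ∯_{∂V} F · n dS = ∭_V (∇ · F) dV.

Compute the divergence:
    ∇ · F = ∂F_x/∂x + ∂F_y/∂y + ∂F_z/∂z = 26x + 26y + 26z.

V is a rectangular box, so dV = dx dy dz with 0 ≤ x ≤ 3, 0 ≤ y ≤ 4, 0 ≤ z ≤ 5.

Integrate (26x + 26y + 26z) over V as an iterated integral:

    ∭_V (∇·F) dV = ∫_0^{3} ∫_0^{4} ∫_0^{5} (26x + 26y + 26z) dz dy dx.

Inner (z from 0 to 5): 130x + 130y + 325.
Middle (y from 0 to 4): 520x + 2340.
Outer (x from 0 to 3): 9360.

Therefore ∯_{∂V} F · n dS = 9360.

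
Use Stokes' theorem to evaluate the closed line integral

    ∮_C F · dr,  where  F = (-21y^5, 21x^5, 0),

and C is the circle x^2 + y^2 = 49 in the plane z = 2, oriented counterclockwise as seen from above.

Let S be the flat disk x^2 + y^2 ≤ 49 in the plane z = 2, with upward unit normal n̂ = ẑ. By Stokes' theorem,

    ∮_C F · dr = ∬_S (∇ × F) · n̂ dS = ∬_D (curl F)_z dA,

where D is the disk x^2 + y^2 ≤ 49.

Compute the curl of F = (-21y^5, 21x^5, 0):
    (∇ × F)_x = ∂F_z/∂y - ∂F_y/∂z = 0,
    (∇ × F)_y = ∂F_x/∂z - ∂F_z/∂x = 0,
    (∇ × F)_z = ∂F_y/∂x - ∂F_x/∂y = 105x^4 + 105y^4.

On z = 2, (curl F)_z = 105x^4 + 105y^4.

Convert to polar (x = r cos θ, y = r sin θ, dA = r dr dθ); the integrand becomes 105r^4(sin(θ)^4 + cos(θ)^4), so

    ∬_D (curl F)_z dA = ∫_0^{2π} ∫_0^{7} (105r^4(sin(θ)^4 + cos(θ)^4)) · r dr dθ.

Inner (r from 0 to 7): 4117715sin(θ)^4/2 + 4117715cos(θ)^4/2.
Outer (θ from 0 to 2π): 12353145π/4.

Therefore ∮_C F · dr = 12353145π/4.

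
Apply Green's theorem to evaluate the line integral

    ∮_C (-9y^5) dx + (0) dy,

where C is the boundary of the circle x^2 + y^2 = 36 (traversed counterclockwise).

Green's theorem converts the closed line integral into a double integral over the enclosed region D:

    ∮_C P dx + Q dy = ∬_D (∂Q/∂x - ∂P/∂y) dA.

Here P = -9y^5, Q = 0, so

    ∂Q/∂x = 0,    ∂P/∂y = -45y^4,
    ∂Q/∂x - ∂P/∂y = 45y^4.

D is the region x^2 + y^2 ≤ 36. Evaluating the double integral:

In polar coordinates (x = r cos θ, y = r sin θ, dA = r dr dθ) the integrand becomes 45r^4sin(θ)^4, so

    ∬_D (45y^4) dA = ∫_0^{2π} ∫_0^{6} (45r^4sin(θ)^4) · r dr dθ.

Inner (r from 0 to 6): 349920sin(θ)^4.
Outer (θ from 0 to 2π): 262440π.

Therefore ∮_C P dx + Q dy = 262440π.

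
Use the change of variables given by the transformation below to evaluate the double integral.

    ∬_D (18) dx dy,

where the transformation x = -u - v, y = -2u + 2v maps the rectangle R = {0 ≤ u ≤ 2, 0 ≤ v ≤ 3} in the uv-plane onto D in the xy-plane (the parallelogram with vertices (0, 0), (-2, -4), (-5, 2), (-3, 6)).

Compute the Jacobian determinant of (x, y) with respect to (u, v):

    ∂(x,y)/∂(u,v) = | -1  -1 | = (-1)(2) - (-1)(-2) = -4.
                   | -2  2 |

Its absolute value is |J| = 4 (the area scaling factor).

Substituting x = -u - v, y = -2u + 2v into the integrand,

    18 → 18,

so the integral becomes

    ∬_R (18) · |J| du dv = ∫_0^2 ∫_0^3 (72) dv du.

Inner (v): 216.
Outer (u): 432.

Therefore ∬_D (18) dx dy = 432.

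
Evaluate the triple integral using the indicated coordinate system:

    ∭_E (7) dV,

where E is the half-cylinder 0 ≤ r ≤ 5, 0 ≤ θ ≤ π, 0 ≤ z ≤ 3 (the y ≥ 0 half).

In cylindrical coordinates, x = r cos(θ), y = r sin(θ), z = z, and dV = r dr dθ dz.

The integrand becomes 7, so

    ∭_E (7) dV = ∫_{0}^{π} ∫_{0}^{5} ∫_{0}^{3} (7) · r dz dr dθ.

Inner (z): 21r.
Middle (r from 0 to 5): 525/2.
Outer (θ): 525π/2.

Therefore the triple integral equals 525π/2.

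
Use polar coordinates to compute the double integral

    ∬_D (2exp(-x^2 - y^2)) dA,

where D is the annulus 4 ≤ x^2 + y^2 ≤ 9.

The region D is 2 ≤ r ≤ 3, 0 ≤ θ ≤ 2π in polar coordinates, where x = r cos(θ), y = r sin(θ), and dA = r dr dθ.

Under the substitution, the integrand becomes 2exp(-r^2), so

    ∬_D (2exp(-x^2 - y^2)) dA = ∫_{0}^{2π} ∫_{2}^{3} (2exp(-r^2)) · r dr dθ.

Inner integral (in r): ∫_{2}^{3} (2exp(-r^2)) · r dr = -(1 - exp(5))exp(-9).

Outer integral (in θ): ∫_{0}^{2π} (-(1 - exp(5))exp(-9)) dθ = -2π (1 - exp(5))exp(-9).

Therefore ∬_D (2exp(-x^2 - y^2)) dA = -2π (1 - exp(5))exp(-9).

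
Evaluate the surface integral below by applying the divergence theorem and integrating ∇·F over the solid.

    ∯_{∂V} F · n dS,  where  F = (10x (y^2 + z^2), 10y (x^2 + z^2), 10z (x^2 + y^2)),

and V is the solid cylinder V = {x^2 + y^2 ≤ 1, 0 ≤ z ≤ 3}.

By the divergence theorem,

    ∯_{∂V} F · n dS = ∭_V (∇ · F) dV.

Compute the divergence:
    ∇ · F = ∂F_x/∂x + ∂F_y/∂y + ∂F_z/∂z = 10y^2 + 10z^2 + 10x^2 + 10z^2 + 10x^2 + 10y^2 = 20x^2 + 20y^2 + 20z^2.

In cylindrical coordinates, x = r cos(θ), y = r sin(θ), z = z, dV = r dr dθ dz, with 0 ≤ r ≤ 1, 0 ≤ θ ≤ 2π, 0 ≤ z ≤ 3.

The integrand, after substitution and multiplying by the volume element, becomes (20r^2 + 20z^2) · r, so

    ∭_V (∇·F) dV = ∫_0^{2π} ∫_0^{1} ∫_0^{3} (20r^2 + 20z^2) · r dz dr dθ.

Inner (z from 0 to 3): 60r (r^2 + 3).
Middle (r from 0 to 1): 105.
Outer (θ from 0 to 2π): 210π.

Therefore ∯_{∂V} F · n dS = 210π.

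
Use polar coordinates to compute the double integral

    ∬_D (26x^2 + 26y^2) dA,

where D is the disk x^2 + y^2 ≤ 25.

The region D is 0 ≤ r ≤ 5, 0 ≤ θ ≤ 2π in polar coordinates, where x = r cos(θ), y = r sin(θ), and dA = r dr dθ.

Under the substitution, the integrand becomes 26r^2, so

    ∬_D (26x^2 + 26y^2) dA = ∫_{0}^{2π} ∫_{0}^{5} (26r^2) · r dr dθ.

Inner integral (in r): ∫_{0}^{5} (26r^2) · r dr = 8125/2.

Outer integral (in θ): ∫_{0}^{2π} (8125/2) dθ = 8125π.

Therefore ∬_D (26x^2 + 26y^2) dA = 8125π.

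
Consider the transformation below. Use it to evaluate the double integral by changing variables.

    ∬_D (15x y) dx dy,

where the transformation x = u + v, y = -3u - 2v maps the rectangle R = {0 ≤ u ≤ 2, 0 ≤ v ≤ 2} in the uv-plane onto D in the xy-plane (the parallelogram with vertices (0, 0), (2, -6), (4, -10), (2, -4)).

Compute the Jacobian determinant of (x, y) with respect to (u, v):

    ∂(x,y)/∂(u,v) = | 1  1 | = (1)(-2) - (1)(-3) = 1.
                   | -3  -2 |

Its absolute value is |J| = 1 (the area scaling factor).

Substituting x = u + v, y = -3u - 2v into the integrand,

    15x y → -45u^2 - 75u v - 30v^2,

so the integral becomes

    ∬_R (-45u^2 - 75u v - 30v^2) · |J| du dv = ∫_0^2 ∫_0^2 (-45u^2 - 75u v - 30v^2) dv du.

Inner (v): -90u^2 - 150u - 80.
Outer (u): -700.

Therefore ∬_D (15x y) dx dy = -700.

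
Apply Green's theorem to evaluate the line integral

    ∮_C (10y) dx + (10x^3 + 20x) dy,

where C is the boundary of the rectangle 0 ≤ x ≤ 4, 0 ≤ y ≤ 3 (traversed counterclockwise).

Green's theorem converts the closed line integral into a double integral over the enclosed region D:

    ∮_C P dx + Q dy = ∬_D (∂Q/∂x - ∂P/∂y) dA.

Here P = 10y, Q = 10x^3 + 20x, so

    ∂Q/∂x = 30x^2 + 20,    ∂P/∂y = 10,
    ∂Q/∂x - ∂P/∂y = 30x^2 + 10.

D is the region 0 ≤ x ≤ 4, 0 ≤ y ≤ 3. Evaluating the double integral:

    ∬_D (30x^2 + 10) dA = ∫_0^{4} ∫_0^{3} (30x^2 + 10) dy dx.

Inner (y from 0 to 3): 90x^2 + 30.
Outer (x from 0 to 4): 2040.

Therefore ∮_C P dx + Q dy = 2040.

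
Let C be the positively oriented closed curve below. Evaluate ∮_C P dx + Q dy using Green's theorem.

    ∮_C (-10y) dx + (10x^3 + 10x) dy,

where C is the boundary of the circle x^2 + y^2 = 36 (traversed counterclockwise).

Green's theorem converts the closed line integral into a double integral over the enclosed region D:

    ∮_C P dx + Q dy = ∬_D (∂Q/∂x - ∂P/∂y) dA.

Here P = -10y, Q = 10x^3 + 10x, so

    ∂Q/∂x = 30x^2 + 10,    ∂P/∂y = -10,
    ∂Q/∂x - ∂P/∂y = 30x^2 + 20.

D is the region x^2 + y^2 ≤ 36. Evaluating the double integral:

In polar coordinates (x = r cos θ, y = r sin θ, dA = r dr dθ) the integrand becomes 30r^2cos(θ)^2 + 20, so

    ∬_D (30x^2 + 20) dA = ∫_0^{2π} ∫_0^{6} (30r^2cos(θ)^2 + 20) · r dr dθ.

Inner (r from 0 to 6): 9720cos(θ)^2 + 360.
Outer (θ from 0 to 2π): 10440π.

Therefore ∮_C P dx + Q dy = 10440π.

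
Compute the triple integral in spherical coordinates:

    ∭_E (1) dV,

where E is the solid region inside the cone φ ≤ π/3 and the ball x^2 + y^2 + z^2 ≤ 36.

In spherical coordinates, x = ρ sin(φ) cos(θ), y = ρ sin(φ) sin(θ), z = ρ cos(φ), and dV = ρ^2 sin(φ) dρ dφ dθ.

The integrand becomes 1, so

    ∭_E (1) dV = ∫_{0}^{2π} ∫_{0}^{π/3} ∫_{0}^{6} (1) · ρ^2 sin(φ) dρ dφ dθ.

Inner (ρ): 72sin(φ).
Middle (φ): 36.
Outer (θ): 72π.

Therefore the triple integral equals 72π.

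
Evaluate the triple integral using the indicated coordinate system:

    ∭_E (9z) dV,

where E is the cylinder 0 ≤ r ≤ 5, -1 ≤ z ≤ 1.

In cylindrical coordinates, x = r cos(θ), y = r sin(θ), z = z, and dV = r dr dθ dz.

The integrand becomes 9z, so

    ∭_E (9z) dV = ∫_{0}^{2π} ∫_{0}^{5} ∫_{-1}^{1} (9z) · r dz dr dθ.

Inner (z): 0.
Middle (r from 0 to 5): 0.
Outer (θ): 0.

Therefore the triple integral equals 0.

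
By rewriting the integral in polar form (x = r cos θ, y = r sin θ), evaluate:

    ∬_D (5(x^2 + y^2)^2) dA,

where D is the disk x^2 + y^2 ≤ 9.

The region D is 0 ≤ r ≤ 3, 0 ≤ θ ≤ 2π in polar coordinates, where x = r cos(θ), y = r sin(θ), and dA = r dr dθ.

Under the substitution, the integrand becomes 5r^4, so

    ∬_D (5(x^2 + y^2)^2) dA = ∫_{0}^{2π} ∫_{0}^{3} (5r^4) · r dr dθ.

Inner integral (in r): ∫_{0}^{3} (5r^4) · r dr = 1215/2.

Outer integral (in θ): ∫_{0}^{2π} (1215/2) dθ = 1215π.

Therefore ∬_D (5(x^2 + y^2)^2) dA = 1215π.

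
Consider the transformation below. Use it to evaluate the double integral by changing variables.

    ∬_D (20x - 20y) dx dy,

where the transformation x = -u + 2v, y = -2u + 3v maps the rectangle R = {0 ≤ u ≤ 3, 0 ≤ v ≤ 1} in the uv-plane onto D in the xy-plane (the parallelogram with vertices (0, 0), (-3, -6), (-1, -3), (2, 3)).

Compute the Jacobian determinant of (x, y) with respect to (u, v):

    ∂(x,y)/∂(u,v) = | -1  2 | = (-1)(3) - (2)(-2) = 1.
                   | -2  3 |

Its absolute value is |J| = 1 (the area scaling factor).

Substituting x = -u + 2v, y = -2u + 3v into the integrand,

    20x - 20y → 20u - 20v,

so the integral becomes

    ∬_R (20u - 20v) · |J| du dv = ∫_0^3 ∫_0^1 (20u - 20v) dv du.

Inner (v): 20u - 10.
Outer (u): 60.

Therefore ∬_D (20x - 20y) dx dy = 60.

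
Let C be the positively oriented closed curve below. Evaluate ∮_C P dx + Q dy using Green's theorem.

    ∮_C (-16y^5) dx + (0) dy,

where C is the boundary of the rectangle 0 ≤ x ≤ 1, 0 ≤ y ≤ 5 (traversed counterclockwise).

Green's theorem converts the closed line integral into a double integral over the enclosed region D:

    ∮_C P dx + Q dy = ∬_D (∂Q/∂x - ∂P/∂y) dA.

Here P = -16y^5, Q = 0, so

    ∂Q/∂x = 0,    ∂P/∂y = -80y^4,
    ∂Q/∂x - ∂P/∂y = 80y^4.

D is the region 0 ≤ x ≤ 1, 0 ≤ y ≤ 5. Evaluating the double integral:

    ∬_D (80y^4) dA = ∫_0^{1} ∫_0^{5} (80y^4) dy dx.

Inner (y from 0 to 5): 50000.
Outer (x from 0 to 1): 50000.

Therefore ∮_C P dx + Q dy = 50000.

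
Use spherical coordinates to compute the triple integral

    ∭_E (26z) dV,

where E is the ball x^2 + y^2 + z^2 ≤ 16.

In spherical coordinates, x = ρ sin(φ) cos(θ), y = ρ sin(φ) sin(θ), z = ρ cos(φ), and dV = ρ^2 sin(φ) dρ dφ dθ.

The integrand becomes 26ρ cos(φ), so

    ∭_E (26z) dV = ∫_{0}^{2π} ∫_{0}^{π} ∫_{0}^{4} (26ρ cos(φ)) · ρ^2 sin(φ) dρ dφ dθ.

Inner (ρ): 832sin(2φ).
Middle (φ): 0.
Outer (θ): 0.

Therefore the triple integral equals 0.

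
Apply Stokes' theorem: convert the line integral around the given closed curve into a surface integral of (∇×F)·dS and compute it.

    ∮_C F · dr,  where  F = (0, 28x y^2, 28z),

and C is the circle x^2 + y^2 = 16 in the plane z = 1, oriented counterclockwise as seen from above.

Let S be the flat disk x^2 + y^2 ≤ 16 in the plane z = 1, with upward unit normal n̂ = ẑ. By Stokes' theorem,

    ∮_C F · dr = ∬_S (∇ × F) · n̂ dS = ∬_D (curl F)_z dA,

where D is the disk x^2 + y^2 ≤ 16.

Compute the curl of F = (0, 28x y^2, 28z):
    (∇ × F)_x = ∂F_z/∂y - ∂F_y/∂z = 0,
    (∇ × F)_y = ∂F_x/∂z - ∂F_z/∂x = 0,
    (∇ × F)_z = ∂F_y/∂x - ∂F_x/∂y = 28y^2.

On z = 1, (curl F)_z = 28y^2.

Convert to polar (x = r cos θ, y = r sin θ, dA = r dr dθ); the integrand becomes 28r^2sin(θ)^2, so

    ∬_D (curl F)_z dA = ∫_0^{2π} ∫_0^{4} (28r^2sin(θ)^2) · r dr dθ.

Inner (r from 0 to 4): 1792sin(θ)^2.
Outer (θ from 0 to 2π): 1792π.

Therefore ∮_C F · dr = 1792π.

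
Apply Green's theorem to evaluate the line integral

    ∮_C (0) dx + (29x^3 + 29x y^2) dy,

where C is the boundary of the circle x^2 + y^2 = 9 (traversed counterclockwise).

Green's theorem converts the closed line integral into a double integral over the enclosed region D:

    ∮_C P dx + Q dy = ∬_D (∂Q/∂x - ∂P/∂y) dA.

Here P = 0, Q = 29x^3 + 29x y^2, so

    ∂Q/∂x = 87x^2 + 29y^2,    ∂P/∂y = 0,
    ∂Q/∂x - ∂P/∂y = 87x^2 + 29y^2.

D is the region x^2 + y^2 ≤ 9. Evaluating the double integral:

In polar coordinates (x = r cos θ, y = r sin θ, dA = r dr dθ) the integrand becomes 29r^2(cos(2θ) + 2), so

    ∬_D (87x^2 + 29y^2) dA = ∫_0^{2π} ∫_0^{3} (29r^2(cos(2θ) + 2)) · r dr dθ.

Inner (r from 0 to 3): 2349cos(2θ)/4 + 2349/2.
Outer (θ from 0 to 2π): 2349π.

Therefore ∮_C P dx + Q dy = 2349π.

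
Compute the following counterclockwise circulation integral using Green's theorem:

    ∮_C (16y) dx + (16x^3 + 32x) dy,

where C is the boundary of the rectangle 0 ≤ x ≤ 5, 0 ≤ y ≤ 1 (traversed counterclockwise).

Green's theorem converts the closed line integral into a double integral over the enclosed region D:

    ∮_C P dx + Q dy = ∬_D (∂Q/∂x - ∂P/∂y) dA.

Here P = 16y, Q = 16x^3 + 32x, so

    ∂Q/∂x = 48x^2 + 32,    ∂P/∂y = 16,
    ∂Q/∂x - ∂P/∂y = 48x^2 + 16.

D is the region 0 ≤ x ≤ 5, 0 ≤ y ≤ 1. Evaluating the double integral:

    ∬_D (48x^2 + 16) dA = ∫_0^{5} ∫_0^{1} (48x^2 + 16) dy dx.

Inner (y from 0 to 1): 48x^2 + 16.
Outer (x from 0 to 5): 2080.

Therefore ∮_C P dx + Q dy = 2080.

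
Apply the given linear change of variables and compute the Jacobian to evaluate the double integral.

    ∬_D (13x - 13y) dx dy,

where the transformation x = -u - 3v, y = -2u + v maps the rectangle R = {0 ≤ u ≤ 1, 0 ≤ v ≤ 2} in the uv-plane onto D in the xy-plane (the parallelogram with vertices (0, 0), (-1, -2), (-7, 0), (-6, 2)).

Compute the Jacobian determinant of (x, y) with respect to (u, v):

    ∂(x,y)/∂(u,v) = | -1  -3 | = (-1)(1) - (-3)(-2) = -7.
                   | -2  1 |

Its absolute value is |J| = 7 (the area scaling factor).

Substituting x = -u - 3v, y = -2u + v into the integrand,

    13x - 13y → 13u - 52v,

so the integral becomes

    ∬_R (13u - 52v) · |J| du dv = ∫_0^1 ∫_0^2 (91u - 364v) dv du.

Inner (v): 182u - 728.
Outer (u): -637.

Therefore ∬_D (13x - 13y) dx dy = -637.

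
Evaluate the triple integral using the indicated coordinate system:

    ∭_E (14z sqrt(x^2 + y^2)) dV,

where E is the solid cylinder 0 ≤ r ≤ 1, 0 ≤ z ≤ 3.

In cylindrical coordinates, x = r cos(θ), y = r sin(θ), z = z, and dV = r dr dθ dz.

The integrand becomes 14r z, so

    ∭_E (14z sqrt(x^2 + y^2)) dV = ∫_{0}^{2π} ∫_{0}^{1} ∫_{0}^{3} (14r z) · r dz dr dθ.

Inner (z): 63r^2.
Middle (r from 0 to 1): 21.
Outer (θ): 42π.

Therefore the triple integral equals 42π.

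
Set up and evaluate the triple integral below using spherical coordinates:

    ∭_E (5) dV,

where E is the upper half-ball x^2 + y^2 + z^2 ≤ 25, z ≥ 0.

In spherical coordinates, x = ρ sin(φ) cos(θ), y = ρ sin(φ) sin(θ), z = ρ cos(φ), and dV = ρ^2 sin(φ) dρ dφ dθ.

The integrand becomes 5, so

    ∭_E (5) dV = ∫_{0}^{2π} ∫_{0}^{π/2} ∫_{0}^{5} (5) · ρ^2 sin(φ) dρ dφ dθ.

Inner (ρ): 625sin(φ)/3.
Middle (φ): 625/3.
Outer (θ): 1250π/3.

Therefore the triple integral equals 1250π/3.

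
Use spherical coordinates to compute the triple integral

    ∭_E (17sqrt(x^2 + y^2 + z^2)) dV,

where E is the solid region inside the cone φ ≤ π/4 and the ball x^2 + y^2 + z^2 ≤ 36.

In spherical coordinates, x = ρ sin(φ) cos(θ), y = ρ sin(φ) sin(θ), z = ρ cos(φ), and dV = ρ^2 sin(φ) dρ dφ dθ.

The integrand becomes 17ρ, so

    ∭_E (17sqrt(x^2 + y^2 + z^2)) dV = ∫_{0}^{2π} ∫_{0}^{π/4} ∫_{0}^{6} (17ρ) · ρ^2 sin(φ) dρ dφ dθ.

Inner (ρ): 5508sin(φ).
Middle (φ): 5508 - 2754sqrt(2).
Outer (θ): 5508π (2 - sqrt(2)).

Therefore the triple integral equals 5508π (2 - sqrt(2)).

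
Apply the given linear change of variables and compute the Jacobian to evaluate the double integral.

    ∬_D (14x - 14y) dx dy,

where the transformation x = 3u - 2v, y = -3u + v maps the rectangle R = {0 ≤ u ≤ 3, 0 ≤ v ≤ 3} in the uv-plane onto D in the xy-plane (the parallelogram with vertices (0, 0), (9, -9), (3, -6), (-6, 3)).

Compute the Jacobian determinant of (x, y) with respect to (u, v):

    ∂(x,y)/∂(u,v) = | 3  -2 | = (3)(1) - (-2)(-3) = -3.
                   | -3  1 |

Its absolute value is |J| = 3 (the area scaling factor).

Substituting x = 3u - 2v, y = -3u + v into the integrand,

    14x - 14y → 84u - 42v,

so the integral becomes

    ∬_R (84u - 42v) · |J| du dv = ∫_0^3 ∫_0^3 (252u - 126v) dv du.

Inner (v): 756u - 567.
Outer (u): 1701.

Therefore ∬_D (14x - 14y) dx dy = 1701.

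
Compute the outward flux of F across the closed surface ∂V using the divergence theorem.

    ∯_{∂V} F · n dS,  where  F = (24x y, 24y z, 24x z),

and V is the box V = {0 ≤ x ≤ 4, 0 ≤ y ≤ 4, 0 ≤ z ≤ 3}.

By the divergence theorem,

    ∯_{∂V} F · n dS = ∭_V (∇ · F) dV.

Compute the divergence:
    ∇ · F = ∂F_x/∂x + ∂F_y/∂y + ∂F_z/∂z = 24y + 24z + 24x = 24x + 24y + 24z.

V is a rectangular box, so dV = dx dy dz with 0 ≤ x ≤ 4, 0 ≤ y ≤ 4, 0 ≤ z ≤ 3.

Integrate (24x + 24y + 24z) over V as an iterated integral:

    ∭_V (∇·F) dV = ∫_0^{4} ∫_0^{4} ∫_0^{3} (24x + 24y + 24z) dz dy dx.

Inner (z from 0 to 3): 72x + 72y + 108.
Middle (y from 0 to 4): 288x + 1008.
Outer (x from 0 to 4): 6336.

Therefore ∯_{∂V} F · n dS = 6336.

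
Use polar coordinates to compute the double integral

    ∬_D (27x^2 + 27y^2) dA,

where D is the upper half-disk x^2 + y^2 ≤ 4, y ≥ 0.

The region D is 0 ≤ r ≤ 2, 0 ≤ θ ≤ π in polar coordinates, where x = r cos(θ), y = r sin(θ), and dA = r dr dθ.

Under the substitution, the integrand becomes 27r^2, so

    ∬_D (27x^2 + 27y^2) dA = ∫_{0}^{π} ∫_{0}^{2} (27r^2) · r dr dθ.

Inner integral (in r): ∫_{0}^{2} (27r^2) · r dr = 108.

Outer integral (in θ): ∫_{0}^{π} (108) dθ = 108π.

Therefore ∬_D (27x^2 + 27y^2) dA = 108π.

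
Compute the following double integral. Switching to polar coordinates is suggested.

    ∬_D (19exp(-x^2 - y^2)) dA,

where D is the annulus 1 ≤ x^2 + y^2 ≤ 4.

The region D is 1 ≤ r ≤ 2, 0 ≤ θ ≤ 2π in polar coordinates, where x = r cos(θ), y = r sin(θ), and dA = r dr dθ.

Under the substitution, the integrand becomes 19exp(-r^2), so

    ∬_D (19exp(-x^2 - y^2)) dA = ∫_{0}^{2π} ∫_{1}^{2} (19exp(-r^2)) · r dr dθ.

Inner integral (in r): ∫_{1}^{2} (19exp(-r^2)) · r dr = -(19 - 19exp(3))exp(-4)/2.

Outer integral (in θ): ∫_{0}^{2π} (-(19 - 19exp(3))exp(-4)/2) dθ = -19π (1 - exp(3))exp(-4).

Therefore ∬_D (19exp(-x^2 - y^2)) dA = -19π (1 - exp(3))exp(-4).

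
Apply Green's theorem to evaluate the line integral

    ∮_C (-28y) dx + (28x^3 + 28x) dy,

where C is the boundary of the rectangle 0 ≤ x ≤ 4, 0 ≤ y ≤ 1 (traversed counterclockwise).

Green's theorem converts the closed line integral into a double integral over the enclosed region D:

    ∮_C P dx + Q dy = ∬_D (∂Q/∂x - ∂P/∂y) dA.

Here P = -28y, Q = 28x^3 + 28x, so

    ∂Q/∂x = 84x^2 + 28,    ∂P/∂y = -28,
    ∂Q/∂x - ∂P/∂y = 84x^2 + 56.

D is the region 0 ≤ x ≤ 4, 0 ≤ y ≤ 1. Evaluating the double integral:

    ∬_D (84x^2 + 56) dA = ∫_0^{4} ∫_0^{1} (84x^2 + 56) dy dx.

Inner (y from 0 to 1): 84x^2 + 56.
Outer (x from 0 to 4): 2016.

Therefore ∮_C P dx + Q dy = 2016.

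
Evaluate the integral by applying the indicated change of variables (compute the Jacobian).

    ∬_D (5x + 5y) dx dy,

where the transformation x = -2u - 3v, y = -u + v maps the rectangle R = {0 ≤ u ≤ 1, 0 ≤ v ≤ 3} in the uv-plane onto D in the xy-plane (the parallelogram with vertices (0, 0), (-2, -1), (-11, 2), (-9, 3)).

Compute the Jacobian determinant of (x, y) with respect to (u, v):

    ∂(x,y)/∂(u,v) = | -2  -3 | = (-2)(1) - (-3)(-1) = -5.
                   | -1  1 |

Its absolute value is |J| = 5 (the area scaling factor).

Substituting x = -2u - 3v, y = -u + v into the integrand,

    5x + 5y → -15u - 10v,

so the integral becomes

    ∬_R (-15u - 10v) · |J| du dv = ∫_0^1 ∫_0^3 (-75u - 50v) dv du.

Inner (v): -225u - 225.
Outer (u): -675/2.

Therefore ∬_D (5x + 5y) dx dy = -675/2.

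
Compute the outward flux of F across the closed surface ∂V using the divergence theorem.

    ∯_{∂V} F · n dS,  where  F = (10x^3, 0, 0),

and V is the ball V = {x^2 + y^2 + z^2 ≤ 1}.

By the divergence theorem,

    ∯_{∂V} F · n dS = ∭_V (∇ · F) dV.

Compute the divergence:
    ∇ · F = ∂F_x/∂x + ∂F_y/∂y + ∂F_z/∂z = 30x^2 + 0 + 0 = 30x^2.

In spherical coordinates, x = ρ sin(φ) cos(θ), y = ρ sin(φ) sin(θ), z = ρ cos(φ), dV = ρ^2 sin(φ) dρ dφ dθ, with 0 ≤ ρ ≤ 1, 0 ≤ φ ≤ π, 0 ≤ θ ≤ 2π.

The integrand, after substitution and multiplying by the volume element, becomes (30ρ^2sin(φ)^2cos(θ)^2) · ρ^2 sin(φ), so

    ∭_V (∇·F) dV = ∫_0^{2π} ∫_0^{π} ∫_0^{1} (30ρ^2sin(φ)^2cos(θ)^2) · ρ^2 sin(φ) dρ dφ dθ.

Inner (ρ from 0 to 1): 6sin(φ)^3cos(θ)^2.
Middle (φ from 0 to π): 8cos(θ)^2.
Outer (θ from 0 to 2π): 8π.

Therefore ∯_{∂V} F · n dS = 8π.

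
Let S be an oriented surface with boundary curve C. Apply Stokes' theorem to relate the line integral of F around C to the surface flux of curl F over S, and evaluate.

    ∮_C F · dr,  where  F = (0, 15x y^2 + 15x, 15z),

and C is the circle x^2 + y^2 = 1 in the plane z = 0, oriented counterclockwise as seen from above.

Let S be the flat disk x^2 + y^2 ≤ 1 in the plane z = 0, with upward unit normal n̂ = ẑ. By Stokes' theorem,

    ∮_C F · dr = ∬_S (∇ × F) · n̂ dS = ∬_D (curl F)_z dA,

where D is the disk x^2 + y^2 ≤ 1.

Compute the curl of F = (0, 15x y^2 + 15x, 15z):
    (∇ × F)_x = ∂F_z/∂y - ∂F_y/∂z = 0,
    (∇ × F)_y = ∂F_x/∂z - ∂F_z/∂x = 0,
    (∇ × F)_z = ∂F_y/∂x - ∂F_x/∂y = 15y^2 + 15.

On z = 0, (curl F)_z = 15y^2 + 15.

Convert to polar (x = r cos θ, y = r sin θ, dA = r dr dθ); the integrand becomes 15r^2sin(θ)^2 + 15, so

    ∬_D (curl F)_z dA = ∫_0^{2π} ∫_0^{1} (15r^2sin(θ)^2 + 15) · r dr dθ.

Inner (r from 0 to 1): 15sin(θ)^2/4 + 15/2.
Outer (θ from 0 to 2π): 75π/4.

Therefore ∮_C F · dr = 75π/4.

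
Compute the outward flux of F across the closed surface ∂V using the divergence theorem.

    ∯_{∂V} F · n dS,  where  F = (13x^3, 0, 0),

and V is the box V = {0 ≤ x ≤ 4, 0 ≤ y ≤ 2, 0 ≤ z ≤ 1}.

By the divergence theorem,

    ∯_{∂V} F · n dS = ∭_V (∇ · F) dV.

Compute the divergence:
    ∇ · F = ∂F_x/∂x + ∂F_y/∂y + ∂F_z/∂z = 39x^2 + 0 + 0 = 39x^2.

V is a rectangular box, so dV = dx dy dz with 0 ≤ x ≤ 4, 0 ≤ y ≤ 2, 0 ≤ z ≤ 1.

Integrate (39x^2) over V as an iterated integral:

    ∭_V (∇·F) dV = ∫_0^{4} ∫_0^{2} ∫_0^{1} (39x^2) dz dy dx.

Inner (z from 0 to 1): 39x^2.
Middle (y from 0 to 2): 78x^2.
Outer (x from 0 to 4): 1664.

Therefore ∯_{∂V} F · n dS = 1664.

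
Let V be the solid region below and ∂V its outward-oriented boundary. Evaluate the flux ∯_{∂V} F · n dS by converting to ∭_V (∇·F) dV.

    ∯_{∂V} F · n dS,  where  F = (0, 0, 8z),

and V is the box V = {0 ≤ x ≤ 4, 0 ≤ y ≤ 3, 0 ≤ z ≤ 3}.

By the divergence theorem,

    ∯_{∂V} F · n dS = ∭_V (∇ · F) dV.

Compute the divergence:
    ∇ · F = ∂F_x/∂x + ∂F_y/∂y + ∂F_z/∂z = 0 + 0 + 8 = 8.

V is a rectangular box, so dV = dx dy dz with 0 ≤ x ≤ 4, 0 ≤ y ≤ 3, 0 ≤ z ≤ 3.

Integrate (8) over V as an iterated integral:

    ∭_V (∇·F) dV = ∫_0^{4} ∫_0^{3} ∫_0^{3} (8) dz dy dx.

Inner (z from 0 to 3): 24.
Middle (y from 0 to 3): 72.
Outer (x from 0 to 4): 288.

Therefore ∯_{∂V} F · n dS = 288.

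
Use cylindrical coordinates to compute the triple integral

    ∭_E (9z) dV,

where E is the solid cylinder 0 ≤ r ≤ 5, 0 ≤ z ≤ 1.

In cylindrical coordinates, x = r cos(θ), y = r sin(θ), z = z, and dV = r dr dθ dz.

The integrand becomes 9z, so

    ∭_E (9z) dV = ∫_{0}^{2π} ∫_{0}^{5} ∫_{0}^{1} (9z) · r dz dr dθ.

Inner (z): 9r/2.
Middle (r from 0 to 5): 225/4.
Outer (θ): 225π/2.

Therefore the triple integral equals 225π/2.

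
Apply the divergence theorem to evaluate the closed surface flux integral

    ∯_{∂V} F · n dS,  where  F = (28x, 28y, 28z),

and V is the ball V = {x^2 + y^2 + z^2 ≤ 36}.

By the divergence theorem,

    ∯_{∂V} F · n dS = ∭_V (∇ · F) dV.

Compute the divergence:
    ∇ · F = ∂F_x/∂x + ∂F_y/∂y + ∂F_z/∂z = 28 + 28 + 28 = 84.

In spherical coordinates, x = ρ sin(φ) cos(θ), y = ρ sin(φ) sin(θ), z = ρ cos(φ), dV = ρ^2 sin(φ) dρ dφ dθ, with 0 ≤ ρ ≤ 6, 0 ≤ φ ≤ π, 0 ≤ θ ≤ 2π.

The integrand, after substitution and multiplying by the volume element, becomes (84) · ρ^2 sin(φ), so

    ∭_V (∇·F) dV = ∫_0^{2π} ∫_0^{π} ∫_0^{6} (84) · ρ^2 sin(φ) dρ dφ dθ.

Inner (ρ from 0 to 6): 6048sin(φ).
Middle (φ from 0 to π): 12096.
Outer (θ from 0 to 2π): 24192π.

Therefore ∯_{∂V} F · n dS = 24192π.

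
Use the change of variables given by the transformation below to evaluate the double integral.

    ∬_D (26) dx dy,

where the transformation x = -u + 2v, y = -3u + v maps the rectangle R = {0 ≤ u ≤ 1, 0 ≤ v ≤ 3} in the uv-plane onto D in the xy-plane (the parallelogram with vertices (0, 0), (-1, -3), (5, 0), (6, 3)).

Compute the Jacobian determinant of (x, y) with respect to (u, v):

    ∂(x,y)/∂(u,v) = | -1  2 | = (-1)(1) - (2)(-3) = 5.
                   | -3  1 |

Its absolute value is |J| = 5 (the area scaling factor).

Substituting x = -u + 2v, y = -3u + v into the integrand,

    26 → 26,

so the integral becomes

    ∬_R (26) · |J| du dv = ∫_0^1 ∫_0^3 (130) dv du.

Inner (v): 390.
Outer (u): 390.

Therefore ∬_D (26) dx dy = 390.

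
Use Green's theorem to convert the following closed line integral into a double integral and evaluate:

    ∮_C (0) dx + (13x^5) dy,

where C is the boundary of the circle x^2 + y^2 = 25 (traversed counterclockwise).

Green's theorem converts the closed line integral into a double integral over the enclosed region D:

    ∮_C P dx + Q dy = ∬_D (∂Q/∂x - ∂P/∂y) dA.

Here P = 0, Q = 13x^5, so

    ∂Q/∂x = 65x^4,    ∂P/∂y = 0,
    ∂Q/∂x - ∂P/∂y = 65x^4.

D is the region x^2 + y^2 ≤ 25. Evaluating the double integral:

In polar coordinates (x = r cos θ, y = r sin θ, dA = r dr dθ) the integrand becomes 65r^4cos(θ)^4, so

    ∬_D (65x^4) dA = ∫_0^{2π} ∫_0^{5} (65r^4cos(θ)^4) · r dr dθ.

Inner (r from 0 to 5): 1015625cos(θ)^4/6.
Outer (θ from 0 to 2π): 1015625π/8.

Therefore ∮_C P dx + Q dy = 1015625π/8.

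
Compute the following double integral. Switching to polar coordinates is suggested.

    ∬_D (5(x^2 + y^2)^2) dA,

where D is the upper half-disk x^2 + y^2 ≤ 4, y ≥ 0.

The region D is 0 ≤ r ≤ 2, 0 ≤ θ ≤ π in polar coordinates, where x = r cos(θ), y = r sin(θ), and dA = r dr dθ.

Under the substitution, the integrand becomes 5r^4, so

    ∬_D (5(x^2 + y^2)^2) dA = ∫_{0}^{π} ∫_{0}^{2} (5r^4) · r dr dθ.

Inner integral (in r): ∫_{0}^{2} (5r^4) · r dr = 160/3.

Outer integral (in θ): ∫_{0}^{π} (160/3) dθ = 160π/3.

Therefore ∬_D (5(x^2 + y^2)^2) dA = 160π/3.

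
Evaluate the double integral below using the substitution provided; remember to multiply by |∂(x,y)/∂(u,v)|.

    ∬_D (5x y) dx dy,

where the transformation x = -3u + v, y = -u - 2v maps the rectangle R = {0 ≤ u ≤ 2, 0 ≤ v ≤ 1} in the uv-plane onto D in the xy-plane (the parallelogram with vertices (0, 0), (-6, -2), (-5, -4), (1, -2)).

Compute the Jacobian determinant of (x, y) with respect to (u, v):

    ∂(x,y)/∂(u,v) = | -3  1 | = (-3)(-2) - (1)(-1) = 7.
                   | -1  -2 |

Its absolute value is |J| = 7 (the area scaling factor).

Substituting x = -3u + v, y = -u - 2v into the integrand,

    5x y → 15u^2 + 25u v - 10v^2,

so the integral becomes

    ∬_R (15u^2 + 25u v - 10v^2) · |J| du dv = ∫_0^2 ∫_0^1 (105u^2 + 175u v - 70v^2) dv du.

Inner (v): 105u^2 + 175u/2 - 70/3.
Outer (u): 1225/3.

Therefore ∬_D (5x y) dx dy = 1225/3.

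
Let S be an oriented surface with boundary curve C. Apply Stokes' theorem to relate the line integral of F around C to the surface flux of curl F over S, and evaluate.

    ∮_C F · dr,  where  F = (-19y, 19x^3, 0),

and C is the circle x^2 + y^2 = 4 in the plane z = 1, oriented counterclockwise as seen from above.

Let S be the flat disk x^2 + y^2 ≤ 4 in the plane z = 1, with upward unit normal n̂ = ẑ. By Stokes' theorem,

    ∮_C F · dr = ∬_S (∇ × F) · n̂ dS = ∬_D (curl F)_z dA,

where D is the disk x^2 + y^2 ≤ 4.

Compute the curl of F = (-19y, 19x^3, 0):
    (∇ × F)_x = ∂F_z/∂y - ∂F_y/∂z = 0,
    (∇ × F)_y = ∂F_x/∂z - ∂F_z/∂x = 0,
    (∇ × F)_z = ∂F_y/∂x - ∂F_x/∂y = 57x^2 + 19.

On z = 1, (curl F)_z = 57x^2 + 19.

Convert to polar (x = r cos θ, y = r sin θ, dA = r dr dθ); the integrand becomes 57r^2cos(θ)^2 + 19, so

    ∬_D (curl F)_z dA = ∫_0^{2π} ∫_0^{2} (57r^2cos(θ)^2 + 19) · r dr dθ.

Inner (r from 0 to 2): 228cos(θ)^2 + 38.
Outer (θ from 0 to 2π): 304π.

Therefore ∮_C F · dr = 304π.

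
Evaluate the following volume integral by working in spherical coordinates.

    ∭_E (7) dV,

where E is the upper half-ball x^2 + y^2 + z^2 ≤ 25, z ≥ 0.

In spherical coordinates, x = ρ sin(φ) cos(θ), y = ρ sin(φ) sin(θ), z = ρ cos(φ), and dV = ρ^2 sin(φ) dρ dφ dθ.

The integrand becomes 7, so

    ∭_E (7) dV = ∫_{0}^{2π} ∫_{0}^{π/2} ∫_{0}^{5} (7) · ρ^2 sin(φ) dρ dφ dθ.

Inner (ρ): 875sin(φ)/3.
Middle (φ): 875/3.
Outer (θ): 1750π/3.

Therefore the triple integral equals 1750π/3.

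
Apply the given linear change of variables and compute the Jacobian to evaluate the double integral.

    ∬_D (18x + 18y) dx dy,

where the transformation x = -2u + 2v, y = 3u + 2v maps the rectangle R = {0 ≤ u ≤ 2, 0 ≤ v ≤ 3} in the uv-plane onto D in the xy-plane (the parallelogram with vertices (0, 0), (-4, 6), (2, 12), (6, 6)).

Compute the Jacobian determinant of (x, y) with respect to (u, v):

    ∂(x,y)/∂(u,v) = | -2  2 | = (-2)(2) - (2)(3) = -10.
                   | 3  2 |

Its absolute value is |J| = 10 (the area scaling factor).

Substituting x = -2u + 2v, y = 3u + 2v into the integrand,

    18x + 18y → 18u + 72v,

so the integral becomes

    ∬_R (18u + 72v) · |J| du dv = ∫_0^2 ∫_0^3 (180u + 720v) dv du.

Inner (v): 540u + 3240.
Outer (u): 7560.

Therefore ∬_D (18x + 18y) dx dy = 7560.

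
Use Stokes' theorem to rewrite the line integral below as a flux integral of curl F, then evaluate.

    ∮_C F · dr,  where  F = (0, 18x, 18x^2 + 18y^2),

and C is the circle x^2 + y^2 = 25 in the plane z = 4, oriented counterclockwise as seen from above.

Let S be the flat disk x^2 + y^2 ≤ 25 in the plane z = 4, with upward unit normal n̂ = ẑ. By Stokes' theorem,

    ∮_C F · dr = ∬_S (∇ × F) · n̂ dS = ∬_D (curl F)_z dA,

where D is the disk x^2 + y^2 ≤ 25.

Compute the curl of F = (0, 18x, 18x^2 + 18y^2):
    (∇ × F)_x = ∂F_z/∂y - ∂F_y/∂z = 36y,
    (∇ × F)_y = ∂F_x/∂z - ∂F_z/∂x = -36x,
    (∇ × F)_z = ∂F_y/∂x - ∂F_x/∂y = 18.

On z = 4, (curl F)_z = 18.

Convert to polar (x = r cos θ, y = r sin θ, dA = r dr dθ); the integrand becomes 18, so

    ∬_D (curl F)_z dA = ∫_0^{2π} ∫_0^{5} (18) · r dr dθ.

Inner (r from 0 to 5): 225.
Outer (θ from 0 to 2π): 450π.

Therefore ∮_C F · dr = 450π.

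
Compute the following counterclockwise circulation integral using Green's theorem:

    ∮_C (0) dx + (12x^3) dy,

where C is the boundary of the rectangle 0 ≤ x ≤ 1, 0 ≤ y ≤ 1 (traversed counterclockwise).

Green's theorem converts the closed line integral into a double integral over the enclosed region D:

    ∮_C P dx + Q dy = ∬_D (∂Q/∂x - ∂P/∂y) dA.

Here P = 0, Q = 12x^3, so

    ∂Q/∂x = 36x^2,    ∂P/∂y = 0,
    ∂Q/∂x - ∂P/∂y = 36x^2.

D is the region 0 ≤ x ≤ 1, 0 ≤ y ≤ 1. Evaluating the double integral:

    ∬_D (36x^2) dA = ∫_0^{1} ∫_0^{1} (36x^2) dy dx.

Inner (y from 0 to 1): 36x^2.
Outer (x from 0 to 1): 12.

Therefore ∮_C P dx + Q dy = 12.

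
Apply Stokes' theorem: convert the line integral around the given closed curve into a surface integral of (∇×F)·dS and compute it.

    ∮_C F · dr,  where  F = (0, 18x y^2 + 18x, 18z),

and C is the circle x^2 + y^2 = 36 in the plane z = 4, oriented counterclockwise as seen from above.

Let S be the flat disk x^2 + y^2 ≤ 36 in the plane z = 4, with upward unit normal n̂ = ẑ. By Stokes' theorem,

    ∮_C F · dr = ∬_S (∇ × F) · n̂ dS = ∬_D (curl F)_z dA,

where D is the disk x^2 + y^2 ≤ 36.

Compute the curl of F = (0, 18x y^2 + 18x, 18z):
    (∇ × F)_x = ∂F_z/∂y - ∂F_y/∂z = 0,
    (∇ × F)_y = ∂F_x/∂z - ∂F_z/∂x = 0,
    (∇ × F)_z = ∂F_y/∂x - ∂F_x/∂y = 18y^2 + 18.

On z = 4, (curl F)_z = 18y^2 + 18.

Convert to polar (x = r cos θ, y = r sin θ, dA = r dr dθ); the integrand becomes 18r^2sin(θ)^2 + 18, so

    ∬_D (curl F)_z dA = ∫_0^{2π} ∫_0^{6} (18r^2sin(θ)^2 + 18) · r dr dθ.

Inner (r from 0 to 6): 5832sin(θ)^2 + 324.
Outer (θ from 0 to 2π): 6480π.

Therefore ∮_C F · dr = 6480π.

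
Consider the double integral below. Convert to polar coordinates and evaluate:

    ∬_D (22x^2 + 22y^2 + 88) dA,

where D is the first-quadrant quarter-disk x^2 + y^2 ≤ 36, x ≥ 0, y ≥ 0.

The region D is 0 ≤ r ≤ 6, 0 ≤ θ ≤ π/2 in polar coordinates, where x = r cos(θ), y = r sin(θ), and dA = r dr dθ.

Under the substitution, the integrand becomes 22r^2 + 88, so

    ∬_D (22x^2 + 22y^2 + 88) dA = ∫_{0}^{π/2} ∫_{0}^{6} (22r^2 + 88) · r dr dθ.

Inner integral (in r): ∫_{0}^{6} (22r^2 + 88) · r dr = 8712.

Outer integral (in θ): ∫_{0}^{π/2} (8712) dθ = 4356π.

Therefore ∬_D (22x^2 + 22y^2 + 88) dA = 4356π.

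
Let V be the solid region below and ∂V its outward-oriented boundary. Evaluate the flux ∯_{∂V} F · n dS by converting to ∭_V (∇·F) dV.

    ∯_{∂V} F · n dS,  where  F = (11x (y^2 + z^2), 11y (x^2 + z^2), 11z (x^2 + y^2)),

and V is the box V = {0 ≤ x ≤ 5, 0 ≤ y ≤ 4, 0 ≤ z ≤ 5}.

By the divergence theorem,

    ∯_{∂V} F · n dS = ∭_V (∇ · F) dV.

Compute the divergence:
    ∇ · F = ∂F_x/∂x + ∂F_y/∂y + ∂F_z/∂z = 11y^2 + 11z^2 + 11x^2 + 11z^2 + 11x^2 + 11y^2 = 22x^2 + 22y^2 + 22z^2.

V is a rectangular box, so dV = dx dy dz with 0 ≤ x ≤ 5, 0 ≤ y ≤ 4, 0 ≤ z ≤ 5.

Integrate (22x^2 + 22y^2 + 22z^2) over V as an iterated integral:

    ∭_V (∇·F) dV = ∫_0^{5} ∫_0^{4} ∫_0^{5} (22x^2 + 22y^2 + 22z^2) dz dy dx.

Inner (z from 0 to 5): 110x^2 + 110y^2 + 2750/3.
Middle (y from 0 to 4): 440x^2 + 18040/3.
Outer (x from 0 to 5): 48400.

Therefore ∯_{∂V} F · n dS = 48400.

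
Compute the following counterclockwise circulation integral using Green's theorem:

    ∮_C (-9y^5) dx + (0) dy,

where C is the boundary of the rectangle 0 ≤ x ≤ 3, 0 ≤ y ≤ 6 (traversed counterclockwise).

Green's theorem converts the closed line integral into a double integral over the enclosed region D:

    ∮_C P dx + Q dy = ∬_D (∂Q/∂x - ∂P/∂y) dA.

Here P = -9y^5, Q = 0, so

    ∂Q/∂x = 0,    ∂P/∂y = -45y^4,
    ∂Q/∂x - ∂P/∂y = 45y^4.

D is the region 0 ≤ x ≤ 3, 0 ≤ y ≤ 6. Evaluating the double integral:

    ∬_D (45y^4) dA = ∫_0^{3} ∫_0^{6} (45y^4) dy dx.

Inner (y from 0 to 6): 69984.
Outer (x from 0 to 3): 209952.

Therefore ∮_C P dx + Q dy = 209952.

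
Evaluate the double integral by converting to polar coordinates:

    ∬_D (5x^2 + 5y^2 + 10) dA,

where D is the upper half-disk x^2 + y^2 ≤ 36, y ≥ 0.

The region D is 0 ≤ r ≤ 6, 0 ≤ θ ≤ π in polar coordinates, where x = r cos(θ), y = r sin(θ), and dA = r dr dθ.

Under the substitution, the integrand becomes 5r^2 + 10, so

    ∬_D (5x^2 + 5y^2 + 10) dA = ∫_{0}^{π} ∫_{0}^{6} (5r^2 + 10) · r dr dθ.

Inner integral (in r): ∫_{0}^{6} (5r^2 + 10) · r dr = 1800.

Outer integral (in θ): ∫_{0}^{π} (1800) dθ = 1800π.

Therefore ∬_D (5x^2 + 5y^2 + 10) dA = 1800π.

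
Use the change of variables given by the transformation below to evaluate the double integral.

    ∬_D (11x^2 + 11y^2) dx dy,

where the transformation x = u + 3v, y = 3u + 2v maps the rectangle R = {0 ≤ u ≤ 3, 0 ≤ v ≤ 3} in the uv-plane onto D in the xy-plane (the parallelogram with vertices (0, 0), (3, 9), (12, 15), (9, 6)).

Compute the Jacobian determinant of (x, y) with respect to (u, v):

    ∂(x,y)/∂(u,v) = | 1  3 | = (1)(2) - (3)(3) = -7.
                   | 3  2 |

Its absolute value is |J| = 7 (the area scaling factor).

Substituting x = u + 3v, y = 3u + 2v into the integrand,

    11x^2 + 11y^2 → 110u^2 + 198u v + 143v^2,

so the integral becomes

    ∬_R (110u^2 + 198u v + 143v^2) · |J| du dv = ∫_0^3 ∫_0^3 (770u^2 + 1386u v + 1001v^2) dv du.

Inner (v): 2310u^2 + 6237u + 9009.
Outer (u): 151767/2.

Therefore ∬_D (11x^2 + 11y^2) dx dy = 151767/2.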